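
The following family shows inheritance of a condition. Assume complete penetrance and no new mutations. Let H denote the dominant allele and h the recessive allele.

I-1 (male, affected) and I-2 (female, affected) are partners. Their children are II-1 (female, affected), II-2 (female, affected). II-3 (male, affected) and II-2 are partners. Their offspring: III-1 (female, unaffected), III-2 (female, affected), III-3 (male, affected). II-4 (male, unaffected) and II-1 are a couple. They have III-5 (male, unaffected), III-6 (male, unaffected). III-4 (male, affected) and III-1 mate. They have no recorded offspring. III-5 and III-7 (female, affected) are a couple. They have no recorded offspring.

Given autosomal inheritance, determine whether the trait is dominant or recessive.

dominant

II-3 and II-2 are both affected yet have an unaffected child III-1. Under a recessive model two affected parents are homozygous and every child would be affected, so the trait cannot be recessive.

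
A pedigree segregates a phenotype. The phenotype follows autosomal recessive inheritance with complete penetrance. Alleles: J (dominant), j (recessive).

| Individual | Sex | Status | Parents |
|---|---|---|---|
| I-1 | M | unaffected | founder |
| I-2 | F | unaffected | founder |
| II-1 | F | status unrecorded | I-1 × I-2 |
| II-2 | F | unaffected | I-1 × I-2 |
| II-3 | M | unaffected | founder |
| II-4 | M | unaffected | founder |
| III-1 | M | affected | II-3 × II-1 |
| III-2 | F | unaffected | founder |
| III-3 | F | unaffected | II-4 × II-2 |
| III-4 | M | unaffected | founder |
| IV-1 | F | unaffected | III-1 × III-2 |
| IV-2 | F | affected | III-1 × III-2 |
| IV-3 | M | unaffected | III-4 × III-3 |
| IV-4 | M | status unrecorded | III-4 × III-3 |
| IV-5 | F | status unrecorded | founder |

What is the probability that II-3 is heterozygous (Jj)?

1

II-3 is unaffected so carries J and passed j to III-1 (jj), so II-3 is Jj, giving P(Jj) = 1.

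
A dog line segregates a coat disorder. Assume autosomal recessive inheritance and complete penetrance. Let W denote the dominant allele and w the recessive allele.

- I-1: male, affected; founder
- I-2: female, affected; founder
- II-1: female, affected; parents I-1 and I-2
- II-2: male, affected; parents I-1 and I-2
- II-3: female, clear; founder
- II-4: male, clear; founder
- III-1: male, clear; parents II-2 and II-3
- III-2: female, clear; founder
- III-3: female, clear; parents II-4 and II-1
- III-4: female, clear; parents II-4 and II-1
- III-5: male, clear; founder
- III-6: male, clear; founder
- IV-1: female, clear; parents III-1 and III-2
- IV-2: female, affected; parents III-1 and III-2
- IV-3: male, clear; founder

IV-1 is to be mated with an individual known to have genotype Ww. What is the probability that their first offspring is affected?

III-1 is clear so carries W and received w from II-2 (ww), so III-1 is Ww.
III-2 is clear so carries W and passed w to IV-2 (ww), so III-2 is Ww.
IV-1 is a clear offspring of III-1 (Ww) × III-2 (Ww), whose cross gives 1/4 WW : 1/2 Ww : 1/4 ww; conditioning on being clear, IV-1 is WW with probability 1/3, Ww with probability 2/3.
Summing over parental genotype combinations, P(offspring is affected) = 2/3·1/4 = 1/6.

1/6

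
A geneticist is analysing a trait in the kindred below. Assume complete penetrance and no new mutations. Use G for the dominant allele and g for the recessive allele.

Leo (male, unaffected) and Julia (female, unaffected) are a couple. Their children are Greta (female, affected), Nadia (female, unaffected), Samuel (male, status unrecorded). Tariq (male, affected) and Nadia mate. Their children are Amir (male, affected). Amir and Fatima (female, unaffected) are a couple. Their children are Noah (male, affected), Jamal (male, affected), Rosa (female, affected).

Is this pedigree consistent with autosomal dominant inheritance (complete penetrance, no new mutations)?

No

Under autosomal dominant, Greta (affected, female) cannot arise from Leo (unaffected) × Julia (unaffected).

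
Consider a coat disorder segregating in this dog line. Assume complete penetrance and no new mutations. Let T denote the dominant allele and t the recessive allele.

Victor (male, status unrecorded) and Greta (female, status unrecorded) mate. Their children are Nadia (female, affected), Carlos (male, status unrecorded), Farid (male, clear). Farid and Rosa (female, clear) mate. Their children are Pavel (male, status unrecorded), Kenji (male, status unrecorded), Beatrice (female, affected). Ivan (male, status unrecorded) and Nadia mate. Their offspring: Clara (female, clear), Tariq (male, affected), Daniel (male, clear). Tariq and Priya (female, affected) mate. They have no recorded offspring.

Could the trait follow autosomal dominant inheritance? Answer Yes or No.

Under autosomal dominant, Beatrice (affected, female) cannot arise from Farid (clear) × Rosa (clear).

No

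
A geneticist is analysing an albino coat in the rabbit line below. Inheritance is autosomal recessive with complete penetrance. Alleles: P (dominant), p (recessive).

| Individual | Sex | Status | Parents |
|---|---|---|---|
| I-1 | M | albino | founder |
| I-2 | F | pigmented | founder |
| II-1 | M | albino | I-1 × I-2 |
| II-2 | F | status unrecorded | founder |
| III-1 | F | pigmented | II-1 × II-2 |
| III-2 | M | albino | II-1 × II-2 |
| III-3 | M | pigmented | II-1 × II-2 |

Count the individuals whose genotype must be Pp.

Obligate heterozygotes: I-2 is pigmented so carries P and passed p to II-1 (pp), so I-2 is Pp; II-2 passed P to III-1 (Pp, whose p came from II-1) and passed p to III-2 (pp), so II-2 is Pp; III-1 is pigmented so carries P and received p from II-1 (pp), so III-1 is Pp; III-3 is pigmented so carries P and received p from II-1 (pp), so III-3 is Pp.
Every other individual is either homozygous by phenotype or has at least one consistent homozygous assignment, so the count is 4.

4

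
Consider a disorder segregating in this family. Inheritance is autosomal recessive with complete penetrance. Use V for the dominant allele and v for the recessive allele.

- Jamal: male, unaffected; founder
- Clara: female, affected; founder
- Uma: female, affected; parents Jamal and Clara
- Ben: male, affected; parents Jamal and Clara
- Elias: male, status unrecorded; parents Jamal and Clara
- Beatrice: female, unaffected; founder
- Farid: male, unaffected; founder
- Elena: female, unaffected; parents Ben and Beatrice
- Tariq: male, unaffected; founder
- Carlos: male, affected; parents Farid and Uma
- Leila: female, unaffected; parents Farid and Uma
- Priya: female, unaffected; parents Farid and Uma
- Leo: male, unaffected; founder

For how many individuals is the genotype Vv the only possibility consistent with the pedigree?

Obligate heterozygotes: Jamal is unaffected so carries V and passed v to Uma (vv), so Jamal is Vv; Farid is unaffected so carries V and passed v to Carlos (vv), so Farid is Vv; Elena is unaffected so carries V and received v from Ben (vv), so Elena is Vv; Leila is unaffected so carries V and received v from Uma (vv), so Leila is Vv; Priya is unaffected so carries V and received v from Uma (vv), so Priya is Vv.
Every other individual is either homozygous by phenotype or has at least one consistent homozygous assignment, so the count is 5.

5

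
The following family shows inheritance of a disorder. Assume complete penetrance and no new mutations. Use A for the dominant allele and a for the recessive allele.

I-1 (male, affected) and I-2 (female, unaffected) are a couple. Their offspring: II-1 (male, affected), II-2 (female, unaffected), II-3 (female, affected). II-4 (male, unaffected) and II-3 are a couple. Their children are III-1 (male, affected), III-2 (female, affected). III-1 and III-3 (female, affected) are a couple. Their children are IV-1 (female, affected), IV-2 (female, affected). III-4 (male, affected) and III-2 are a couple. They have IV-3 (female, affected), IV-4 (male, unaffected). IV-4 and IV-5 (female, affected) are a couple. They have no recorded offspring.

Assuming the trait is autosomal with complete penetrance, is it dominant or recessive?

dominant

III-4 and III-2 are both affected yet have an unaffected child IV-4. Under a recessive model two affected parents are homozygous and every child would be affected, so the trait cannot be recessive.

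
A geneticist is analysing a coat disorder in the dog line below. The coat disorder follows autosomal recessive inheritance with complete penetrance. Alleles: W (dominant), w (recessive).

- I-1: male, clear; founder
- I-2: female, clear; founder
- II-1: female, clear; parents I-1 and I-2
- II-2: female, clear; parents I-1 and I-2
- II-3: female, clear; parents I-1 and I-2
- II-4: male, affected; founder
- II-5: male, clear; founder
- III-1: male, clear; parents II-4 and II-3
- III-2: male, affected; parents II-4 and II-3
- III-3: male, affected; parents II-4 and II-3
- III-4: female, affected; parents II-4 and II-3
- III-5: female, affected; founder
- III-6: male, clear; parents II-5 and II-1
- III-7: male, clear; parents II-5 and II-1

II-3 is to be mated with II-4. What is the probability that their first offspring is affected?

II-3 is clear so carries W and passed w to III-2 (ww), so II-3 is Ww.
II-4 is affected, so II-4 is ww.
The cross gives 1/2 Ww : 1/2 ww, so P(offspring is affected) = 1/2.

1/2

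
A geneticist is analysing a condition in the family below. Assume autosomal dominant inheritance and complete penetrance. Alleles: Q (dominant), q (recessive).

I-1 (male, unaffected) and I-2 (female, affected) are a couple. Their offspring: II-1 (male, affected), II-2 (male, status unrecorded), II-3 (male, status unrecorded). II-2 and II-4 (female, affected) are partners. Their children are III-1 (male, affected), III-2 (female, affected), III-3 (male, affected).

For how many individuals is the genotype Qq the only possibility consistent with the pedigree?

Obligate heterozygotes: II-1 is affected so carries Q and received q from I-1 (qq), so II-1 is Qq.
Every other individual is either homozygous by phenotype or has at least one consistent homozygous assignment, so the count is 1.

1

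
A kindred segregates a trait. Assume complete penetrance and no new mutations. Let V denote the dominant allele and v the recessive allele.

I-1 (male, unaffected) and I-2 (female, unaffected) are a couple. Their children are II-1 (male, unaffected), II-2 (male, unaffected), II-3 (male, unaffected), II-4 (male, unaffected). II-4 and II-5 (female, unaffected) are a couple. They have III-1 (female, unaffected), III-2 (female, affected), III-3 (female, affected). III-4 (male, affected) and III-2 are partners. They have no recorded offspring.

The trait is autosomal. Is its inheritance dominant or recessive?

II-4 and II-5 are both unaffected yet have an affected child III-2. Under dominance, an affected child requires at least one affected parent, so the trait cannot be dominant.

recessive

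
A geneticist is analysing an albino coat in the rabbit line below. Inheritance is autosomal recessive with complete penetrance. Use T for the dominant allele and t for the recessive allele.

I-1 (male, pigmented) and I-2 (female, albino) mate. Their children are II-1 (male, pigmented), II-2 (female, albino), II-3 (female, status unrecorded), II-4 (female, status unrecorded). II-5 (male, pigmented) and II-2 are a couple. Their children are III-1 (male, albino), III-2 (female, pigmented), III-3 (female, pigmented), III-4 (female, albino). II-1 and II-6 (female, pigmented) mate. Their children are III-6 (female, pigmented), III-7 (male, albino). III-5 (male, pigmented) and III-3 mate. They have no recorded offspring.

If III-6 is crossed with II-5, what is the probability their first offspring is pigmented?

5/6

II-1 is pigmented so carries T and received t from I-2 (tt), so II-1 is Tt.
II-6 is pigmented so carries T and passed t to III-7 (tt), so II-6 is Tt.
III-6 is a pigmented offspring of II-1 (Tt) × II-6 (Tt), whose cross gives 1/4 TT : 1/2 Tt : 1/4 tt; conditioning on being pigmented, III-6 is TT with probability 1/3, Tt with probability 2/3.
II-5 is pigmented so carries T and passed t to III-1 (tt), so II-5 is Tt.
Summing over parental genotype combinations, P(offspring is pigmented) = 1/3·1 + 2/3·3/4 = 5/6.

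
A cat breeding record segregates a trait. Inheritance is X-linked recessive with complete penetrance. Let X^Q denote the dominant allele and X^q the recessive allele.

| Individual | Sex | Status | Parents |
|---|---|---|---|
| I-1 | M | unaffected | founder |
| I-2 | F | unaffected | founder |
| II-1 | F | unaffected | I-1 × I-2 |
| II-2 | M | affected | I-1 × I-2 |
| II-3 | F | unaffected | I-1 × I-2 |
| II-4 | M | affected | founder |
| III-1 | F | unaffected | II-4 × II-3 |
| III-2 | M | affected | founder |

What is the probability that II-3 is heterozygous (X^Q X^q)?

I-1 is unaffected, so I-1 is X^Q Y.
I-2 is unaffected so carries Q and passed q to II-2 (X^q Y), so I-2 is X^Q X^q.
Their cross gives offspring ratios 1/2 X^Q X^Q : 1/2 X^Q X^q. Conditioning on II-3 being unaffected, P(X^Q X^q) = 1/2 / 1 = 1/2 before taking II-3's own offspring into account.
II-4 is affected, so II-4 is X^q Y.
Now use II-3's offspring. Probability of each recorded status — unaffected daughter III-1: 1/2 if II-3 is X^Q X^q, 1 if X^Q X^Q.
Bayes: P(X^Q X^q) = 1/2·1/2 / (1/2·1/2 + 1/2·1) = 1/3.

1/3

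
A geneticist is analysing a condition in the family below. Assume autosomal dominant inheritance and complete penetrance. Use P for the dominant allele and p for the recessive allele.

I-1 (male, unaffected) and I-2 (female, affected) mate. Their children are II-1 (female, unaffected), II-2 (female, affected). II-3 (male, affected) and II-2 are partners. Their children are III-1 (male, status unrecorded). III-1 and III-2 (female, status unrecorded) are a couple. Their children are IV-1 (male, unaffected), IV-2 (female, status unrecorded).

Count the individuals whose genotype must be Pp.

2

Obligate heterozygotes: I-2 is affected so carries P and passed p to II-1 (pp), so I-2 is Pp; II-2 is affected so carries P and received p from I-1 (pp), so II-2 is Pp.
Every other individual is either homozygous by phenotype or has at least one consistent homozygous assignment, so the count is 2.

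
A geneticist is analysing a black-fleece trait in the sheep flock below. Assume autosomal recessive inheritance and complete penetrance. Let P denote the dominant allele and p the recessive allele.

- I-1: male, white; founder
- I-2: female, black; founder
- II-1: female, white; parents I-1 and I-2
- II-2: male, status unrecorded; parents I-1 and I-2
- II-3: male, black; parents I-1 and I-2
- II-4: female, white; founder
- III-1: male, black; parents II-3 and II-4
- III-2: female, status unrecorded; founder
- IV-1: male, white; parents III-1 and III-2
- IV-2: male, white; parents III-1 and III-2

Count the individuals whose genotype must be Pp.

Obligate heterozygotes: I-1 is white so carries P and passed p to II-3 (pp), so I-1 is Pp; II-1 is white so carries P and received p from I-2 (pp), so II-1 is Pp; II-4 is white so carries P and passed p to III-1 (pp), so II-4 is Pp; IV-1 is white so carries P and received p from III-1 (pp), so IV-1 is Pp; IV-2 is white so carries P and received p from III-1 (pp), so IV-2 is Pp.
Every other individual is either homozygous by phenotype or has at least one consistent homozygous assignment, so the count is 5.

5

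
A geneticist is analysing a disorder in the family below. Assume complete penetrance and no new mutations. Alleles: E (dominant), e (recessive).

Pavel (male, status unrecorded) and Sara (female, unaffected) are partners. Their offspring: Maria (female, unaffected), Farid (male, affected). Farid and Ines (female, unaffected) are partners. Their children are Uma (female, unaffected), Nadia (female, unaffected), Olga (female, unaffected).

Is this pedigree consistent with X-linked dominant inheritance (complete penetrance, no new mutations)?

No

Under X-linked dominant, Farid (affected, male) cannot arise from Pavel (unrecorded) × Sara (unaffected).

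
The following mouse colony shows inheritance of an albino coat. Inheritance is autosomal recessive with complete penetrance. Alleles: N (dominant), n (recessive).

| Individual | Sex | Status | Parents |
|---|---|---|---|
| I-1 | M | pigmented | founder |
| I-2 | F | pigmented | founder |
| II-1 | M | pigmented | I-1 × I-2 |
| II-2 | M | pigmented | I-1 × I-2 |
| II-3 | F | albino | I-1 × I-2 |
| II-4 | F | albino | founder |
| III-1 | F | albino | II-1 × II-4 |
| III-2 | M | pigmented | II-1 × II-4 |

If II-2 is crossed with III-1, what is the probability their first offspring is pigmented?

I-1 is pigmented so carries N and passed n to II-3 (nn), so I-1 is Nn.
I-2 is pigmented so carries N and passed n to II-3 (nn), so I-2 is Nn.
II-2 is a pigmented offspring of I-1 (Nn) × I-2 (Nn), whose cross gives 1/4 NN : 1/2 Nn : 1/4 nn; conditioning on being pigmented, II-2 is NN with probability 1/3, Nn with probability 2/3.
III-1 is albino, so III-1 is nn.
Summing over parental genotype combinations, P(offspring is pigmented) = 1/3·1 + 2/3·1/2 = 2/3.

2/3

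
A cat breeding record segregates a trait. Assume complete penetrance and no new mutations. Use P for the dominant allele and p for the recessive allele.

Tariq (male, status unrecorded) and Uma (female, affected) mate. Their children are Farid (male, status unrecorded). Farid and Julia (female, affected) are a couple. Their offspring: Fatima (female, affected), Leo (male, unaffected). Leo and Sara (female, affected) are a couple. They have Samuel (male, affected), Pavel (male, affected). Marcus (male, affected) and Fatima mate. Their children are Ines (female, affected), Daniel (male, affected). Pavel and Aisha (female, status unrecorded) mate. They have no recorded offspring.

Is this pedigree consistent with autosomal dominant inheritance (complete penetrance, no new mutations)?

Yes

A consistent assignment under autosomal dominant exists: Tariq PP, Uma Pp, Farid Pp, Julia Pp, Fatima PP, Leo pp, Sara PP, Marcus PP, Samuel Pp, Pavel Pp, Aisha PP, Ines PP, Daniel PP.
In this assignment every recorded phenotype matches its genotype and every non-founder's genotype is obtainable from its parents' genotypes, so the pedigree is consistent.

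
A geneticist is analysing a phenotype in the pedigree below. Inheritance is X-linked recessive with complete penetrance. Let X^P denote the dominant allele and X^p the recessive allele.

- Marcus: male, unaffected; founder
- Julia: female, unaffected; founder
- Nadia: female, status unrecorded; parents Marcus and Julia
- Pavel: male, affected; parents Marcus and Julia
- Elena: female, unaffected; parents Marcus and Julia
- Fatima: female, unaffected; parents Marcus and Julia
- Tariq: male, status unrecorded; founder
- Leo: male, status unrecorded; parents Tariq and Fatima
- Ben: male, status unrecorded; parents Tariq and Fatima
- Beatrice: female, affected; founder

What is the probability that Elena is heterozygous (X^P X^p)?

1/2

Marcus is unaffected, so Marcus is X^P Y.
Julia is unaffected so carries P and passed p to Pavel (X^p Y), so Julia is X^P X^p.
Their cross gives offspring ratios 1/2 X^P X^P : 1/2 X^P X^p. Conditioning on Elena being unaffected, P(X^P X^p) = 1/2 / 1 = 1/2.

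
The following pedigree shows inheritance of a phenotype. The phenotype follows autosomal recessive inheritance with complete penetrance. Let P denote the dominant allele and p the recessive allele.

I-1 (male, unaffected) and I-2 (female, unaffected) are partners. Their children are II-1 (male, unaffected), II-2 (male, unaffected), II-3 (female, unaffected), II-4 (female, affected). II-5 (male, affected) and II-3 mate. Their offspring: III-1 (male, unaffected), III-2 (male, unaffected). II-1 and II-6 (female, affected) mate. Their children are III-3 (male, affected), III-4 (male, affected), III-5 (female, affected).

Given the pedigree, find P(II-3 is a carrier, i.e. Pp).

I-1 is unaffected so carries P and passed p to II-4 (pp), so I-1 is Pp.
I-2 is unaffected so carries P and passed p to II-4 (pp), so I-2 is Pp.
Their cross gives offspring ratios 1/4 PP : 1/2 Pp : 1/4 pp. Conditioning on II-3 being unaffected, P(Pp) = 1/2 / 3/4 = 2/3 before taking II-3's own offspring into account.
II-5 is affected, so II-5 is pp.
Now use II-3's offspring. Probability of each recorded status — unaffected son III-1: 1/2 if II-3 is Pp, 1 if PP; unaffected son III-2: 1/2 if II-3 is Pp, 1 if PP.
Bayes: P(Pp) = 2/3·1/4 / (2/3·1/4 + 1/3·1) = 1/3.

1/3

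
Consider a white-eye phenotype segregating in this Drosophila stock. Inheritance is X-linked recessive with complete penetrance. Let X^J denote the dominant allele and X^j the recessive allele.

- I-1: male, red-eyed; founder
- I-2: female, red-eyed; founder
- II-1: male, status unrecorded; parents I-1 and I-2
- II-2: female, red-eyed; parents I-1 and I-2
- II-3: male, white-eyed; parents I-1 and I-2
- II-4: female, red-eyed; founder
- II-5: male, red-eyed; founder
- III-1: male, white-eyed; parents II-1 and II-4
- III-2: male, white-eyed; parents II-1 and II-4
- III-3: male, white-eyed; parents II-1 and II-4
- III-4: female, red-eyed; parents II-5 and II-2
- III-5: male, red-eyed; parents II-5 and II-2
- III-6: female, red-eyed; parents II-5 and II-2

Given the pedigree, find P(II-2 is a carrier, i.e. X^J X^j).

1/3

I-1 is red-eyed, so I-1 is X^J Y.
I-2 is red-eyed so carries J and passed j to II-3 (X^j Y), so I-2 is X^J X^j.
Their cross gives offspring ratios 1/2 X^J X^J : 1/2 X^J X^j. Conditioning on II-2 being red-eyed, P(X^J X^j) = 1/2 / 1 = 1/2 before taking II-2's own offspring into account.
II-5 is red-eyed, so II-5 is X^J Y.
Now use II-2's offspring. Probability of each recorded status — red-eyed son III-5: 1/2 if II-2 is X^J X^j, 1 if X^J X^J. (III-4, III-6: equally likely either way, so uninformative.)
Bayes: P(X^J X^j) = 1/2·1/2 / (1/2·1/2 + 1/2·1) = 1/3.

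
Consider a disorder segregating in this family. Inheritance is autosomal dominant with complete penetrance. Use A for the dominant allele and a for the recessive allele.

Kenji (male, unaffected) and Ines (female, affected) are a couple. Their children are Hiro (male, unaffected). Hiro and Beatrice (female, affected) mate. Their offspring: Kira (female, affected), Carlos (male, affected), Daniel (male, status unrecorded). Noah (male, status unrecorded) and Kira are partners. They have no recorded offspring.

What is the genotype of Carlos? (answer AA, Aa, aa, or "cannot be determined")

From phenotype alone, Carlos is AA or Aa.
Carlos is affected so carries A and received a from Hiro (aa), so Carlos is Aa.

Aa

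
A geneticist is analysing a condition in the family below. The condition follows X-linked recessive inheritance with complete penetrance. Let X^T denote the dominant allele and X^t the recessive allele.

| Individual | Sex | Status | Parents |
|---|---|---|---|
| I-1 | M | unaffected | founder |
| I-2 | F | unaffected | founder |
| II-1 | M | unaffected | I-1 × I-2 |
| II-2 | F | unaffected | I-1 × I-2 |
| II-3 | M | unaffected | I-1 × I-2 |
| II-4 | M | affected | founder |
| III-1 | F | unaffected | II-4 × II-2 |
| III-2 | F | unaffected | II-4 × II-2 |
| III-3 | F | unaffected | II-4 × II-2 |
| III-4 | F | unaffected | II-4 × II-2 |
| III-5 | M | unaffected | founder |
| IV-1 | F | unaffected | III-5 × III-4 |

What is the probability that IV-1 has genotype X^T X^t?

1/2

III-5 is unaffected, so III-5 is X^T Y.
III-4 is unaffected so carries T and received t from II-4 (X^t Y), so III-4 is X^T X^t.
Their cross gives offspring ratios 1/2 X^T X^T : 1/2 X^T X^t. Conditioning on IV-1 being unaffected, P(X^T X^t) = 1/2 / 1 = 1/2.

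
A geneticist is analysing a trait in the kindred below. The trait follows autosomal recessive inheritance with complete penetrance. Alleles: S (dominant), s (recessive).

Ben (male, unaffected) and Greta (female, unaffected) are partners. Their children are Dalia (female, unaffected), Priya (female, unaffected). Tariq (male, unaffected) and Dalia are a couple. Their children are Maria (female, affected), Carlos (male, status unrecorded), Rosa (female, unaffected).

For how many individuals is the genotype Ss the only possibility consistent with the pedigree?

Obligate heterozygotes: Dalia is unaffected so carries S and passed s to Maria (ss), so Dalia is Ss; Tariq is unaffected so carries S and passed s to Maria (ss), so Tariq is Ss.
Every other individual is either homozygous by phenotype or has at least one consistent homozygous assignment, so the count is 2.

2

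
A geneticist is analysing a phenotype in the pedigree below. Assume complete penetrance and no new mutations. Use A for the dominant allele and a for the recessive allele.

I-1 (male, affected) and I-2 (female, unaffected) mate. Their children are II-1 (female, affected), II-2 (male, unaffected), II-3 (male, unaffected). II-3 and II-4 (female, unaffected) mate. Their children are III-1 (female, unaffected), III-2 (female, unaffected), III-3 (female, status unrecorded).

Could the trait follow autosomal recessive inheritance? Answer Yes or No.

Yes

A consistent assignment under autosomal recessive exists: I-1 aa, I-2 Aa, II-1 aa, II-2 Aa, II-3 Aa, II-4 AA, III-1 AA, III-2 AA, III-3 AA.
In this assignment every recorded phenotype matches its genotype and every non-founder's genotype is obtainable from its parents' genotypes, so the pedigree is consistent.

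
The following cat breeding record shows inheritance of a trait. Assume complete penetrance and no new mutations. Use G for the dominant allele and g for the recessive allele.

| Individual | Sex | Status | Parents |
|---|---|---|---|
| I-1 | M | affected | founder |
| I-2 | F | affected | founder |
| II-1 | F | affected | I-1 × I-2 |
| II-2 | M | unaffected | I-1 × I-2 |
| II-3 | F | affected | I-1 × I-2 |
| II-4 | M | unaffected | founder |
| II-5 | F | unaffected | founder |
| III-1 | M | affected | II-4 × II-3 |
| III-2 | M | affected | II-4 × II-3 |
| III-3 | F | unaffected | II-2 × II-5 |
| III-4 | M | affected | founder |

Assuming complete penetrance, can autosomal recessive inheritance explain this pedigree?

No

Under autosomal recessive, II-2 (unaffected, male) cannot arise from I-1 (affected) × I-2 (affected).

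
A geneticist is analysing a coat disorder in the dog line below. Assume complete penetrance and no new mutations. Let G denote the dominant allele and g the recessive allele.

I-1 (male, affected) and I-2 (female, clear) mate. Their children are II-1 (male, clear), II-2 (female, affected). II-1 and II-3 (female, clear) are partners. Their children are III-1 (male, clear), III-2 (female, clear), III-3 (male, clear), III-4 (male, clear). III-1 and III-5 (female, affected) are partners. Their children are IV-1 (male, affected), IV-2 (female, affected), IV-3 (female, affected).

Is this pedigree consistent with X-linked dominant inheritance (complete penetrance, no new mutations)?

Yes

A consistent assignment under X-linked dominant exists: I-1 X^G Y, I-2 X^g X^g, II-1 X^g Y, II-2 X^G X^g, II-3 X^g X^g, III-1 X^g Y, III-2 X^g X^g, III-3 X^g Y, III-4 X^g Y, III-5 X^G X^G, IV-1 X^G Y, IV-2 X^G X^g, IV-3 X^G X^g.
In this assignment every recorded phenotype matches its genotype and every non-founder's genotype is obtainable from its parents' genotypes, so the pedigree is consistent.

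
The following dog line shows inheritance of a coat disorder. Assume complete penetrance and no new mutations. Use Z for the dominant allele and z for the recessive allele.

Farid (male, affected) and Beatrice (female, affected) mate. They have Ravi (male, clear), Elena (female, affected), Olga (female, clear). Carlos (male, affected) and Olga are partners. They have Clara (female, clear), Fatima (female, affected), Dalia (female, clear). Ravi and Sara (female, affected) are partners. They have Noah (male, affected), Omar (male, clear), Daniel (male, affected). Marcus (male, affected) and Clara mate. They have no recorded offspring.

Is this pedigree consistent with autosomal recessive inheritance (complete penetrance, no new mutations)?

No

Under autosomal recessive, Ravi (clear, male) cannot arise from Farid (affected) × Beatrice (affected).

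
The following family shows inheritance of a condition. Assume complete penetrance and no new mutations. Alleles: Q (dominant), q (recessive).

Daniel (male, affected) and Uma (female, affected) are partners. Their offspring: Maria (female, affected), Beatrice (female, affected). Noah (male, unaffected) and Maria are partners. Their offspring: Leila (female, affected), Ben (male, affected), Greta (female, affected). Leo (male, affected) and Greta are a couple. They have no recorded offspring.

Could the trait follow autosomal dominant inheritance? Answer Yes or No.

A consistent assignment under autosomal dominant exists: Daniel QQ, Uma QQ, Maria QQ, Beatrice QQ, Noah qq, Leila Qq, Ben Qq, Greta Qq, Leo QQ.
In this assignment every recorded phenotype matches its genotype and every non-founder's genotype is obtainable from its parents' genotypes, so the pedigree is consistent.

Yes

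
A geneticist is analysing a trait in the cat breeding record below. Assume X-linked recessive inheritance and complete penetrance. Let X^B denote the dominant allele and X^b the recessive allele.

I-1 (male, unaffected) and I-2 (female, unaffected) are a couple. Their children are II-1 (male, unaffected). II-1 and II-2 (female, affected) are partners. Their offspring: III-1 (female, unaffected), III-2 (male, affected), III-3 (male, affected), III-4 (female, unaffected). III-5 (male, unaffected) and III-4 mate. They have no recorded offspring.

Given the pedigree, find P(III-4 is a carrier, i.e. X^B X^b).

1

III-4 is unaffected so carries B and received b from II-2 (X^b X^b), so III-4 is X^B X^b, giving P(X^B X^b) = 1.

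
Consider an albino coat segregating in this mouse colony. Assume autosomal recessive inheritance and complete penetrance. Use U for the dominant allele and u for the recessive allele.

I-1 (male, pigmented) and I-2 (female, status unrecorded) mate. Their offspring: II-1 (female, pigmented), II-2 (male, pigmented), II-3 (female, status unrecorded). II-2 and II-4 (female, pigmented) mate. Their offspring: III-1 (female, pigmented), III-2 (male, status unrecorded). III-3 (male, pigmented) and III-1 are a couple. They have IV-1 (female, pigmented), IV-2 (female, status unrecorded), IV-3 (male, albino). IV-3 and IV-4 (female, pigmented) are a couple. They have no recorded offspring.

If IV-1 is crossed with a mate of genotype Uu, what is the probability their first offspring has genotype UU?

1/3

III-3 is pigmented so carries U and passed u to IV-3 (uu), so III-3 is Uu.
III-1 is pigmented so carries U and passed u to IV-3 (uu), so III-1 is Uu.
IV-1 is a pigmented offspring of III-3 (Uu) × III-1 (Uu), whose cross gives 1/4 UU : 1/2 Uu : 1/4 uu; conditioning on being pigmented, IV-1 is UU with probability 1/3, Uu with probability 2/3.
Summing over parental genotype combinations, P(offspring has genotype UU) = 1/3·1/2 + 2/3·1/4 = 1/3.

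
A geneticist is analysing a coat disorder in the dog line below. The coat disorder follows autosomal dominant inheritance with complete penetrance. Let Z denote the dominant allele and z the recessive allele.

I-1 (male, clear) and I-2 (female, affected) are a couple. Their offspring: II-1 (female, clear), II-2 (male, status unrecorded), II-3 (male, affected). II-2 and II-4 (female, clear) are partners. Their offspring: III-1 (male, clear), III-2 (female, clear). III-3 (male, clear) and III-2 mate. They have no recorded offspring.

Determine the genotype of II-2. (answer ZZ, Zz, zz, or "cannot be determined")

cannot be determined

II-2's phenotype is unrecorded, and no parent or child forces a single allele at both positions; consistent genotype assignments exist with II-2 as Zz or zz.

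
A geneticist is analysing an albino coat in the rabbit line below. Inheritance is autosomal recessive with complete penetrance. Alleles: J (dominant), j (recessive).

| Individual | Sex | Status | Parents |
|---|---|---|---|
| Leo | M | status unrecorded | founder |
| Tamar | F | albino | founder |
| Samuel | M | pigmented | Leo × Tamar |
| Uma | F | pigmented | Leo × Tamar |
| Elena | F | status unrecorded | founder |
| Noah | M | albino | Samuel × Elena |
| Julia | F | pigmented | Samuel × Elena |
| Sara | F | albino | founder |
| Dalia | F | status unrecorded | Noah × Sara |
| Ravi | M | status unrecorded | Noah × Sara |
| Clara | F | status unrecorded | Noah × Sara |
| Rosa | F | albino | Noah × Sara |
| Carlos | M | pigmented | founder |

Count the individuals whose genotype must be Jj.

2

Obligate heterozygotes: Samuel is pigmented so carries J and received j from Tamar (jj), so Samuel is Jj; Uma is pigmented so carries J and received j from Tamar (jj), so Uma is Jj.
Every other individual is either homozygous by phenotype or has at least one consistent homozygous assignment, so the count is 2.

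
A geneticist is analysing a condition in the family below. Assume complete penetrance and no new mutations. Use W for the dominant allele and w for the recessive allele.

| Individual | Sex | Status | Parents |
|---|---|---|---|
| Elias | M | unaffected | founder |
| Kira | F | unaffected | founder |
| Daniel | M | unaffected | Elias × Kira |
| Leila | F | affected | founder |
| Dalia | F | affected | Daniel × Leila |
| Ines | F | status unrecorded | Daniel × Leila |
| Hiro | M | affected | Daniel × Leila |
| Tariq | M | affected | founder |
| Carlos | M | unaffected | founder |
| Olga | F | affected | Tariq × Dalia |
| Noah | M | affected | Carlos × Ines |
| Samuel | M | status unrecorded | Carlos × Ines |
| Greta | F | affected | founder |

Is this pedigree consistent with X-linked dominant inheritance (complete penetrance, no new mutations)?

A consistent assignment under X-linked dominant exists: Elias X^w Y, Kira X^w X^w, Daniel X^w Y, Leila X^W X^W, Dalia X^W X^w, Ines X^W X^w, Hiro X^W Y, Tariq X^W Y, Carlos X^w Y, Olga X^W X^W, Noah X^W Y, Samuel X^W Y, Greta X^W X^W.
In this assignment every recorded phenotype matches its genotype and every non-founder's genotype is obtainable from its parents' genotypes, so the pedigree is consistent.

Yes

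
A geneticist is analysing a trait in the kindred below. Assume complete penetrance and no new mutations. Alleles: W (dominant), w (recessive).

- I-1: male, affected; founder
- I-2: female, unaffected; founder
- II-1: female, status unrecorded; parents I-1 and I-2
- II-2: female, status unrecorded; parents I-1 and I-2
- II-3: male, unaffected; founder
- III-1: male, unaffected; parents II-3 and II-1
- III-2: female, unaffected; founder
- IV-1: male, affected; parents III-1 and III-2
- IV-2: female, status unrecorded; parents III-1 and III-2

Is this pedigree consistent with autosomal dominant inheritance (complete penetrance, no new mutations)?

Under autosomal dominant, IV-1 (affected, male) cannot arise from III-1 (unaffected) × III-2 (unaffected).

No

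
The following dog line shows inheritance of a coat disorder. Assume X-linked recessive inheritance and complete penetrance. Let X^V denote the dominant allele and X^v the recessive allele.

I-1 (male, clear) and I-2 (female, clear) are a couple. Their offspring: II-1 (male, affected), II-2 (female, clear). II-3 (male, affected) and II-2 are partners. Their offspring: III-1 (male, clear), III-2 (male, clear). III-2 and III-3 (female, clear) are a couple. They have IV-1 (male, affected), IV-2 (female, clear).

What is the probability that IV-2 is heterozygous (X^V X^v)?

1/2

III-2 is clear, so III-2 is X^V Y.
III-3 is clear so carries V and passed v to IV-1 (X^v Y), so III-3 is X^V X^v.
Their cross gives offspring ratios 1/2 X^V X^V : 1/2 X^V X^v. Conditioning on IV-2 being clear, P(X^V X^v) = 1/2 / 1 = 1/2.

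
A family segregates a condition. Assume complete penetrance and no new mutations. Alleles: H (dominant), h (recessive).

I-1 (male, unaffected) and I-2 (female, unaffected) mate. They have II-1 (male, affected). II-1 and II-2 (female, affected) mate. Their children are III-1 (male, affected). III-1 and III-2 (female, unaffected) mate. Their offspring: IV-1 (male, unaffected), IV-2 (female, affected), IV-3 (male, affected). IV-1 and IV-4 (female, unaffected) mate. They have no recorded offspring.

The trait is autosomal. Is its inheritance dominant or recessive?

I-1 and I-2 are both unaffected yet have an affected child II-1. Under dominance, an affected child requires at least one affected parent, so the trait cannot be dominant.

recessive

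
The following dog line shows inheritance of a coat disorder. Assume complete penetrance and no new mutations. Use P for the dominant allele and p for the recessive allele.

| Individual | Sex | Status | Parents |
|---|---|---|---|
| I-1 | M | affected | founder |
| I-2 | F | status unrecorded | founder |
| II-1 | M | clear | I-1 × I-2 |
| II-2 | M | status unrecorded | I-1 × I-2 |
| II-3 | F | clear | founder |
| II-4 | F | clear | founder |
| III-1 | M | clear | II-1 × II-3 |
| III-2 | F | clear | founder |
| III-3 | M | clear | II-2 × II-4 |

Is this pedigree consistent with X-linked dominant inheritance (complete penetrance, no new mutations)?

Yes

A consistent assignment under X-linked dominant exists: I-1 X^P Y, I-2 X^P X^p, II-1 X^p Y, II-2 X^P Y, II-3 X^p X^p, II-4 X^p X^p, III-1 X^p Y, III-2 X^p X^p, III-3 X^p Y.
In this assignment every recorded phenotype matches its genotype and every non-founder's genotype is obtainable from its parents' genotypes, so the pedigree is consistent.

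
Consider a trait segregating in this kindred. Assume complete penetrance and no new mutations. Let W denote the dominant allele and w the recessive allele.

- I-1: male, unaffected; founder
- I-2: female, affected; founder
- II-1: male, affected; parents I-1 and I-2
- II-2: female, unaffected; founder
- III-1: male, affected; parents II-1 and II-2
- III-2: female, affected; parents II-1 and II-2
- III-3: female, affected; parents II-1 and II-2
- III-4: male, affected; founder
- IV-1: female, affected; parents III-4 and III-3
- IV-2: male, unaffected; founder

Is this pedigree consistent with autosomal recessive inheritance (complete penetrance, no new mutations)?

A consistent assignment under autosomal recessive exists: I-1 Ww, I-2 ww, II-1 ww, II-2 Ww, III-1 ww, III-2 ww, III-3 ww, III-4 ww, IV-1 ww, IV-2 WW.
In this assignment every recorded phenotype matches its genotype and every non-founder's genotype is obtainable from its parents' genotypes, so the pedigree is consistent.

Yes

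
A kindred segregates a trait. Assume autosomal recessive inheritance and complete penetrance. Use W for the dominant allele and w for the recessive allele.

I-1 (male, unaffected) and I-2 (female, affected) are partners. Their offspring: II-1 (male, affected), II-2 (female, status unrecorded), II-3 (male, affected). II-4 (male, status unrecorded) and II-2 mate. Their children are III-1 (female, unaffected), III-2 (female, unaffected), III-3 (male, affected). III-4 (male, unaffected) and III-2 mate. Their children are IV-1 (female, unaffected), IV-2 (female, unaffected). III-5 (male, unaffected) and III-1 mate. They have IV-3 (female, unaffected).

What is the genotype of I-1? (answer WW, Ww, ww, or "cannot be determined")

Ww

From phenotype alone, I-1 is WW or Ww.
I-1 is unaffected so carries W and passed w to II-1 (ww), so I-1 is Ww.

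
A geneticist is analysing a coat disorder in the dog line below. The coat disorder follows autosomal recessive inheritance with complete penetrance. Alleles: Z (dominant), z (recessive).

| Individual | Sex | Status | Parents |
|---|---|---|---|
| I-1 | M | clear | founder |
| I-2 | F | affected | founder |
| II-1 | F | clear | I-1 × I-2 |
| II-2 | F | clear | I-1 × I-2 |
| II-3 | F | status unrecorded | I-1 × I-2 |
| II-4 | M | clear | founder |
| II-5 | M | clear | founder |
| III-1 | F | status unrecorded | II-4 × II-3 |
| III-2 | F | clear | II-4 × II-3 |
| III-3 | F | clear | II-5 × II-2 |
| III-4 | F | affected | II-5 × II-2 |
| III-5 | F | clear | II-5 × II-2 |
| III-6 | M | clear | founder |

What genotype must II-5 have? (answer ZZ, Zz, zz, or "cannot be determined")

Zz

From phenotype alone, II-5 is ZZ or Zz.
II-5 is clear so carries Z and passed z to III-4 (zz), so II-5 is Zz.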